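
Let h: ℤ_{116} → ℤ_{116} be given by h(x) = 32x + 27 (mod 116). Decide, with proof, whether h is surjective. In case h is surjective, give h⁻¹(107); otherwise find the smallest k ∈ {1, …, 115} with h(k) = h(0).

Since gcd(32, 116) = 4, we have 32x ≡ 0 (mod 4) for all x, so h(x) ≡ 3 (mod 4).
But 0 ≢ 3 (mod 4), so 0 ∈ ℤ_{116} has no preimage. Hence h is not surjective.
Since h is not surjective, we find the least positive k with h(k) = h(0): this means 32k ≡ 0 (mod 116), i.e. 116 ∣ 32k. Since gcd(32, 116) = 4, dividing through by 4 this holds exactly when 29 ∣ 8k, and as gcd(8, 29) = 1, exactly when 29 ∣ k.
The smallest positive such k is 29.

29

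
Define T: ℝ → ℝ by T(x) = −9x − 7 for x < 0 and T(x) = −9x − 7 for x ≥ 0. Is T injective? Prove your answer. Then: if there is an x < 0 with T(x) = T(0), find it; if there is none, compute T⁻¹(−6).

-1/9

Both pieces are strictly decreasing (slopes −9 and −9), so each is injective on its own interval.
The left piece maps (−∞, 0) onto (−7, ∞); the right piece maps [0, ∞) onto (−∞, −7].
These images are disjoint, so no value is attained by both pieces. So T is injective.
Because the two images are disjoint, no x < 0 has T(x) = T(0), so we compute T⁻¹(−6): −6 lies in (−7, ∞), so solve −9x − 7 = −6: x = (−6 + 7)/(−9) = −1/9.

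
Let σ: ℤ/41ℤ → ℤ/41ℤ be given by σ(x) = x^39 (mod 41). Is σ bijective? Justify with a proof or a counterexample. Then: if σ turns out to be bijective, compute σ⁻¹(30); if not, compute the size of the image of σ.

Since 41 is prime, the nonzero elements of ℤ/41ℤ form a cyclic group of order 40.
As gcd(39, 40) = 1, raising to the 39th power is a bijection on this group: if s^39 ≡ t^39 then (st^{−1})^39 = 1, and the only element of order dividing gcd(39, 40) = 1 is 1, so s = t.
With σ(0) = 0 this makes σ injective on all of ℤ/41ℤ, hence bijective (finite equal-size domain and codomain). In particular σ is bijective.
Since σ is bijective, we find the preimage of 30. The inverse of x ↦ x^39 on (ℤ/41ℤ)^× is x ↦ x^39, because 39·39 = 1521 = 38·40 + 1 ≡ 1 (mod 40) and x^{40} = 1 for x ≠ 0 (Fermat). So σ⁻¹(30) = 30^39 mod 41.
Repeated squaring mod 41: 30^1 ≡ 30, 30^2 ≡ 30² = 900 ≡ 39, 30^4 ≡ 39² = 1521 ≡ 4, 30^8 ≡ 4² = 16, 30^16 ≡ 16² = 256 ≡ 10, 30^32 ≡ 10² = 100 ≡ 18. Since 39 = 32 + 4 + 2 + 1, 30^39 ≡ 18·4·39·30: 18·4 = 72 ≡ 31, then 31·39 = 1209 ≡ 20, then 20·30 = 600 ≡ 26. So 30^39 ≡ 26 (mod 41).
Hence σ⁻¹(30) = 26.

26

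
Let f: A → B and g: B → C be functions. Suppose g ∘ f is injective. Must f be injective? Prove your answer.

injective

Suppose f(a) = f(b). Applying g: (g ∘ f)(a) = (g ∘ f)(b). Since g ∘ f is injective, a = b. Thus f is injective.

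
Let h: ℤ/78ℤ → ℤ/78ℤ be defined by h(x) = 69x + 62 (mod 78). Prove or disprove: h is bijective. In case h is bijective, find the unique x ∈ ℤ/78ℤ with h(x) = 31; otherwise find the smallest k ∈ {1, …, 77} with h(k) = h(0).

By definition, h is injective when h(s) = h(t) forces s = t.
We have gcd(69, 78) = 3 > 1. Taking s = 0 and t = 26: h(0) = 62 and h(26) = 69·26 + 62 = 1856 ≡ 62 (mod 78).
So h(0) = h(26) while 0 ≠ 26, therefore h is not injective, hence not bijective.
Since h is not bijective, we find the least positive k with h(k) = h(0): this means 69k ≡ 0 (mod 78), i.e. 78 ∣ 69k. Since gcd(69, 78) = 3, dividing through by 3 this holds exactly when 26 ∣ 23k, and as gcd(23, 26) = 1, exactly when 26 ∣ k.
The smallest positive such k is 26.

26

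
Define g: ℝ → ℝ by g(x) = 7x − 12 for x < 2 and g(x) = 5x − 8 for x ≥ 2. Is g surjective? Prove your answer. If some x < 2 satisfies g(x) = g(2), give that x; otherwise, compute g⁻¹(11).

Both pieces are strictly increasing (slopes 7 and 5), so each is injective on its own interval.
The left piece maps (−∞, 2) onto (−∞, 2); the right piece maps [2, ∞) onto [2, ∞).
These images together cover ℝ, so g is surjective.
Because the two images are disjoint, no x < 2 has g(x) = g(2), so we compute g⁻¹(11): 11 lies in [2, ∞), so solve 5x − 8 = 11: x = (11 + 8)/5 = 19/5.

19/5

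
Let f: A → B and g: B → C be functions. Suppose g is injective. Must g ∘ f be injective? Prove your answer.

not injective

No. Take A = {1, 2}, B = C = {1, 2, 3, 4, 5}, f(1) = f(2) = 1, and g = identity (injective).
Then (g ∘ f)(1) = (g ∘ f)(2) = 1 with 1 ≠ 2, so g ∘ f is not injective.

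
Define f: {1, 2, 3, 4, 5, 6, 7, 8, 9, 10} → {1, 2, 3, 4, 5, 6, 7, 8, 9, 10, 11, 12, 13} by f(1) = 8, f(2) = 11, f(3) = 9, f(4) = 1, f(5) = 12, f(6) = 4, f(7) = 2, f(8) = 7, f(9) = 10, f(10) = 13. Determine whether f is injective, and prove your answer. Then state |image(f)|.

The values f(1), …, f(10) are 8, 11, 9, 1, 12, 4, 2, 7, 10, 13 — all distinct.
So f(x_1) = f(x_2) only when x_1 = x_2, and f is injective.
The image of f is {1, 2, 4, 7, 8, 9, 10, 11, 12, 13}, which has 10 elements.

10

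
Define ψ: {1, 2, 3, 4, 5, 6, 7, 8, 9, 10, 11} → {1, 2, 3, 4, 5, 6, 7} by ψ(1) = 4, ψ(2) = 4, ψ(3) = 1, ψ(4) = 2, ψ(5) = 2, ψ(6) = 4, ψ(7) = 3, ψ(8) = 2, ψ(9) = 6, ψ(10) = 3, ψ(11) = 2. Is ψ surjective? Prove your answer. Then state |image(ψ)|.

5

No element maps to 5, so ψ is not surjective.
The image of ψ is {1, 2, 3, 4, 6}, which has 5 elements.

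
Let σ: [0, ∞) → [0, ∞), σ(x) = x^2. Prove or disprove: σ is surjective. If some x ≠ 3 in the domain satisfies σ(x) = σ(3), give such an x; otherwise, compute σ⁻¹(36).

For any y ∈ [0, ∞), x = y^{1/2} ∈ [0, ∞) gives σ(x) = y, so σ is surjective.
Since x ↦ x^2 is strictly increasing on [0, ∞), it is injective there, so no x ≠ 3 in the domain has σ(x) = σ(3). We therefore compute σ⁻¹(36) = 36^{1/2} = 6 (indeed 6^2 = 36).

6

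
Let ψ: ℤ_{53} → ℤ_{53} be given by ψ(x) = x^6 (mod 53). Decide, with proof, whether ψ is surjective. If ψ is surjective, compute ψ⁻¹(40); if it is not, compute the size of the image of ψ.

27

ψ(26): Repeated squaring mod 53: 26^1 ≡ 26, 26^2 ≡ 26² = 676 ≡ 40, 26^4 ≡ 40² = 1600 ≡ 10. Since 6 = 4 + 2, 26^6 ≡ 10·40: 10·40 = 400 ≡ 29. So 26^6 ≡ 29 (mod 53).
ψ(27): Repeated squaring mod 53: 27^1 ≡ 27, 27^2 ≡ 27² = 729 ≡ 40, 27^4 ≡ 40² = 1600 ≡ 10. Since 6 = 4 + 2, 27^6 ≡ 10·40: 10·40 = 400 ≡ 29. So 27^6 ≡ 29 (mod 53).
So ψ(26) = ψ(27) = 29 while 26 ≠ 27, so ψ is not injective.
A non-injective map from the 53-element set ℤ_{53} to itself takes at most 52 distinct values, so it cannot be surjective. Therefore ψ is not surjective.
Since ψ is not surjective, we determine |image(ψ)|. Computing x^6 mod 53 for each x (by repeated squaring, reducing mod 53 at every step), the values ψ(0), ψ(1), …, ψ(52) are: 0, 1, 11, 40, 15, 43, 16, 42, 6, 10, 49, 36, 17, 46, 38, 24, 13, 44, 4, 7, 9, 37, 25, 52, 28, 47, 29, 29, 47, 28, 52, 25, 37, 9, 7, 4, 44, 13, 24, 38, 46, 17, 36, 49, 10, 6, 42, 16, 43, 15, 40, 11, 1.
The distinct values are {0, 1, 4, 6, 7, 9, 10, 11, 13, 15, 16, 17, 24, 25, 28, 29, 36, 37, 38, 40, 42, 43, 44, 46, 47, 49, 52}; there are 27 of them.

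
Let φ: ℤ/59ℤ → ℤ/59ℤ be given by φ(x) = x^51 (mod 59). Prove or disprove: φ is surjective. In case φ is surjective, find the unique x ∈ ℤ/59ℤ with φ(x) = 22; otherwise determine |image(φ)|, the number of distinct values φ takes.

26

Since 59 is prime, the nonzero elements of ℤ/59ℤ form a cyclic group of order 58.
As gcd(51, 58) = 1, raising to the 51st power is a bijection on this group: if s^51 ≡ t^51 then (st^{−1})^51 = 1, and the only element of order dividing gcd(51, 58) = 1 is 1, so s = t.
With φ(0) = 0 this makes φ injective on all of ℤ/59ℤ, hence bijective (finite equal-size domain and codomain). In particular φ is surjective.
Since φ is surjective, we find the preimage of 22. The inverse of x ↦ x^51 on (ℤ/59ℤ)^× is x ↦ x^33, because 51·33 = 1683 = 29·58 + 1 ≡ 1 (mod 58) and x^{58} = 1 for x ≠ 0 (Fermat). So φ⁻¹(22) = 22^33 mod 59.
Repeated squaring mod 59: 22^1 ≡ 22, 22^2 ≡ 22² = 484 ≡ 12, 22^4 ≡ 12² = 144 ≡ 26, 22^8 ≡ 26² = 676 ≡ 27, 22^16 ≡ 27² = 729 ≡ 21, 22^32 ≡ 21² = 441 ≡ 28. Since 33 = 32 + 1, 22^33 ≡ 28·22: 28·22 = 616 ≡ 26. So 22^33 ≡ 26 (mod 59).
Hence φ⁻¹(22) = 26.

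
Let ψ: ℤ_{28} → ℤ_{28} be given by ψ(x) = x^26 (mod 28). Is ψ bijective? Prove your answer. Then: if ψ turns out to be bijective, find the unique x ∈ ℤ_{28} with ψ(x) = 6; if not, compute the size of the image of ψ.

8

ψ(6): Repeated squaring mod 28: 6^1 ≡ 6, 6^2 ≡ 6² = 36 ≡ 8, 6^4 ≡ 8² = 64 ≡ 8, 6^8 ≡ 8² = 64 ≡ 8, 6^16 ≡ 8² = 64 ≡ 8. Since 26 = 16 + 8 + 2, 6^26 ≡ 8·8·8: 8·8 = 64 ≡ 8, then 8·8 = 64 ≡ 8. So 6^26 ≡ 8 (mod 28).
ψ(8): Repeated squaring mod 28: 8^1 ≡ 8, 8^2 ≡ 8² = 64 ≡ 8, 8^4 ≡ 8² = 64 ≡ 8, 8^8 ≡ 8² = 64 ≡ 8, 8^16 ≡ 8² = 64 ≡ 8. Since 26 = 16 + 8 + 2, 8^26 ≡ 8·8·8: 8·8 = 64 ≡ 8, then 8·8 = 64 ≡ 8. So 8^26 ≡ 8 (mod 28).
So ψ(6) = ψ(8) = 8 while 6 ≠ 8, thus ψ is not injective, hence not bijective.
Since ψ is not bijective, we determine |image(ψ)|. Computing x^26 mod 28 for each x (by repeated squaring, reducing mod 28 at every step), the values ψ(0), ψ(1), …, ψ(27) are: 0, 1, 4, 9, 16, 25, 8, 21, 8, 25, 16, 9, 4, 1, 0, 1, 4, 9, 16, 25, 8, 21, 8, 25, 16, 9, 4, 1.
The distinct values are {0, 1, 4, 8, 9, 16, 21, 25}; there are 8 of them.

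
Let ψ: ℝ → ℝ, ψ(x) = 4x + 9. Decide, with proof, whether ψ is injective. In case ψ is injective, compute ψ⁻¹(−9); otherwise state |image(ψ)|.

-9/2

By definition, ψ is injective if ψ(a) = ψ(b) implies a = b.
Suppose ψ(a) = ψ(b). Then 4a + 9 = 4b + 9, therefore 4a = 4b, hence a = b.
Therefore ψ is injective.
Since ψ is injective, we compute ψ⁻¹(−9) = (−9 − 9)/4 = −9/2.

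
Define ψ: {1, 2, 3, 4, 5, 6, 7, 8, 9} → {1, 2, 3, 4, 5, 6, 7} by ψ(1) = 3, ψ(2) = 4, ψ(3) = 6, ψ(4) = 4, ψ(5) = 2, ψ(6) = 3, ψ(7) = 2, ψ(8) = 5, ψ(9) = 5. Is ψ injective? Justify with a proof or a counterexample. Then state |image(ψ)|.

ψ(2) = 4 = ψ(4) with 2 ≠ 4, so ψ is not injective.
The image of ψ is {2, 3, 4, 5, 6}, which has 5 elements.

5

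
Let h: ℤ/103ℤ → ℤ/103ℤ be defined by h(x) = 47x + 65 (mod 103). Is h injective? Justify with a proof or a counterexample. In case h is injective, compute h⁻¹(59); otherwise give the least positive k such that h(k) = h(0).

If h(a) = h(b), then 47a ≡ 47b (mod 103). Because gcd(47, 103) = 1, we may cancel 47 to get a ≡ b (mod 103).
So h is injective.
We now compute 47⁻¹ mod 103 explicitly. Euclid's algorithm: 103 = 2·47 + 9, 47 = 5·9 + 2, 9 = 4·2 + 1; back-substituting gives 1 = 57·47 − 26·103, so 47⁻¹ ≡ 57 (mod 103).
Since h is injective, we compute h⁻¹(59): solve 47x + 65 ≡ 59 (mod 103), i.e. 47x ≡ 97 (mod 103).
Multiplying by 47⁻¹ = 57 gives x ≡ 57·97 = 5529 = 53·103 + 70 ≡ 70 (mod 103).
Check: h(70) = 47·70 + 65 = 3355 = 32·103 + 59 ≡ 59 (mod 103).

70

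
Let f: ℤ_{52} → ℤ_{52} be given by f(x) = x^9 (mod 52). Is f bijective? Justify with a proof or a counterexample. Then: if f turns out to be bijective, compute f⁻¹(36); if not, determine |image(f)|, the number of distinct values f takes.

15

f(2): Repeated squaring mod 52: 2^1 ≡ 2, 2^2 ≡ 2² = 4, 2^4 ≡ 4² = 16, 2^8 ≡ 16² = 256 ≡ 48. Since 9 = 8 + 1, 2^9 ≡ 48·2: 48·2 = 96 ≡ 44. So 2^9 ≡ 44 (mod 52).
f(6): Repeated squaring mod 52: 6^1 ≡ 6, 6^2 ≡ 6² = 36, 6^4 ≡ 36² = 1296 ≡ 48, 6^8 ≡ 48² = 2304 ≡ 16. Since 9 = 8 + 1, 6^9 ≡ 16·6: 16·6 = 96 ≡ 44. So 6^9 ≡ 44 (mod 52).
So f(2) = f(6) = 44 while 2 ≠ 6, so f is not injective, hence not bijective.
Since f is not bijective, we determine |image(f)|. Computing x^9 mod 52 for each x (by repeated squaring, reducing mod 52 at every step), the values f(0), f(1), …, f(51) are: 0, 1, 44, 27, 12, 5, 44, 47, 8, 1, 12, 47, 12, 13, 40, 31, 40, 25, 44, 31, 8, 21, 40, 51, 8, 25, 0, 27, 44, 1, 12, 31, 44, 21, 8, 27, 12, 21, 12, 39, 40, 5, 40, 51, 44, 5, 8, 47, 40, 25, 8, 51.
The distinct values are {0, 1, 5, 8, 12, 13, 21, 25, 27, 31, 39, 40, 44, 47, 51}; there are 15 of them.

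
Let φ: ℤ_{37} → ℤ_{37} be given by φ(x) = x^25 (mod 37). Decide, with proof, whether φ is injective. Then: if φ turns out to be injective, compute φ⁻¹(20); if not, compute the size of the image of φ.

Since 37 is prime, the nonzero elements of ℤ_{37} form a cyclic group of order 36.
As gcd(25, 36) = 1, raising to the 25th power is a bijection on this group: if u^25 ≡ v^25 then (uv^{−1})^25 = 1, and the only element of order dividing gcd(25, 36) = 1 is 1, so u = v.
With φ(0) = 0 this makes φ injective on all of ℤ_{37}, hence bijective (finite equal-size domain and codomain). In particular φ is injective.
Since φ is injective, we find the preimage of 20. The inverse of x ↦ x^25 on (ℤ_{37})^× is x ↦ x^13, because 25·13 = 325 = 9·36 + 1 ≡ 1 (mod 36) and x^{36} = 1 for x ≠ 0 (Fermat). So φ⁻¹(20) = 20^13 mod 37.
Repeated squaring mod 37: 20^1 ≡ 20, 20^2 ≡ 20² = 400 ≡ 30, 20^4 ≡ 30² = 900 ≡ 12, 20^8 ≡ 12² = 144 ≡ 33. Since 13 = 8 + 4 + 1, 20^13 ≡ 33·12·20: 33·12 = 396 ≡ 26, then 26·20 = 520 ≡ 2. So 20^13 ≡ 2 (mod 37).
Hence φ⁻¹(20) = 2.

2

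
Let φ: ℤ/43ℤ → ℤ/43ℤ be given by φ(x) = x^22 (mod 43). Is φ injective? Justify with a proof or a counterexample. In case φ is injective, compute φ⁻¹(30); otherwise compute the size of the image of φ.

φ(21): Repeated squaring mod 43: 21^1 ≡ 21, 21^2 ≡ 21² = 441 ≡ 11, 21^4 ≡ 11² = 121 ≡ 35, 21^8 ≡ 35² = 1225 ≡ 21, 21^16 ≡ 21² = 441 ≡ 11. Since 22 = 16 + 4 + 2, 21^22 ≡ 11·35·11: 11·35 = 385 ≡ 41, then 41·11 = 451 ≡ 21. So 21^22 ≡ 21 (mod 43).
φ(22): Repeated squaring mod 43: 22^1 ≡ 22, 22^2 ≡ 22² = 484 ≡ 11, 22^4 ≡ 11² = 121 ≡ 35, 22^8 ≡ 35² = 1225 ≡ 21, 22^16 ≡ 21² = 441 ≡ 11. Since 22 = 16 + 4 + 2, 22^22 ≡ 11·35·11: 11·35 = 385 ≡ 41, then 41·11 = 451 ≡ 21. So 22^22 ≡ 21 (mod 43).
So φ(21) = φ(22) = 21 while 21 ≠ 22, therefore φ is not injective.
Since φ is not injective, we determine |image(φ)|. Computing x^22 mod 43 for each x (by repeated squaring, reducing mod 43 at every step), the values φ(0), φ(1), …, φ(42) are: 0, 1, 41, 40, 4, 38, 6, 36, 35, 9, 10, 11, 31, 13, 14, 15, 16, 17, 25, 24, 23, 21, 21, 23, 24, 25, 17, 16, 15, 14, 13, 31, 11, 10, 9, 35, 36, 6, 38, 4, 40, 41, 1.
The distinct values are {0, 1, 4, 6, 9, 10, 11, 13, 14, 15, 16, 17, 21, 23, 24, 25, 31, 35, 36, 38, 40, 41}; there are 22 of them.

22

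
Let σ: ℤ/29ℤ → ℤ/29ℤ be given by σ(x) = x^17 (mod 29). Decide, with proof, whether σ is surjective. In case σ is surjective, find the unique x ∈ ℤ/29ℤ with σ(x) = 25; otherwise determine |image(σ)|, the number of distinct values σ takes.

Since 29 is prime, the nonzero elements of ℤ/29ℤ form a cyclic group of order 28.
As gcd(17, 28) = 1, raising to the 17th power is a bijection on this group: if u^17 ≡ v^17 then (uv^{−1})^17 = 1, and the only element of order dividing gcd(17, 28) = 1 is 1, so u = v.
With σ(0) = 0 this makes σ injective on all of ℤ/29ℤ, hence bijective (finite equal-size domain and codomain). In particular σ is surjective.
Since σ is surjective, we find the preimage of 25. The inverse of x ↦ x^17 on (ℤ/29ℤ)^× is x ↦ x^5, because 17·5 = 85 = 3·28 + 1 ≡ 1 (mod 28) and x^{28} = 1 for x ≠ 0 (Fermat). So σ⁻¹(25) = 25^5 mod 29.
Repeated squaring mod 29: 25^1 ≡ 25, 25^2 ≡ 25² = 625 ≡ 16, 25^4 ≡ 16² = 256 ≡ 24. Since 5 = 4 + 1, 25^5 ≡ 24·25: 24·25 = 600 ≡ 20. So 25^5 ≡ 20 (mod 29).
Hence σ⁻¹(25) = 20.

20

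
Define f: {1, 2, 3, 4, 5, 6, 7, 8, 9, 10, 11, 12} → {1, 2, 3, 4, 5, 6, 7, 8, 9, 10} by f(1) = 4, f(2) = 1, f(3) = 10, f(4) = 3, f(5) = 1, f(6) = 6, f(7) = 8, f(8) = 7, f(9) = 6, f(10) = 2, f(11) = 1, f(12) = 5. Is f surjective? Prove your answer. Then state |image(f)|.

9

No element maps to 9, so f is not surjective.
The image of f is {1, 2, 3, 4, 5, 6, 7, 8, 10}, which has 9 elements.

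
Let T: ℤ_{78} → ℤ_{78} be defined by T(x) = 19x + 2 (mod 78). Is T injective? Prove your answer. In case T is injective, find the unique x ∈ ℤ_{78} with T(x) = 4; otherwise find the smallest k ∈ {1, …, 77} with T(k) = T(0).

Suppose T(u) = T(v) in ℤ_{78}. Then 19u + 2 ≡ 19v + 2 (mod 78), hence 19(u − v) ≡ 0 (mod 78).
Since gcd(19, 78) = 1, 19 is invertible modulo 78, so u − v ≡ 0 (mod 78), i.e. u = v.
Thus T is injective.
We now compute 19⁻¹ mod 78 explicitly. Euclid's algorithm: 78 = 4·19 + 2, 19 = 9·2 + 1; back-substituting gives 1 = 37·19 − 9·78, so 19⁻¹ ≡ 37 (mod 78).
Since T is injective, we find T⁻¹(4): we need 19x ≡ 4 − 2 ≡ 2 (mod 78). Using 19⁻¹ = 37: x ≡ 37·2 = 74, so x = 74.
Check: T(74) = 19·74 + 2 = 1408 = 18·78 + 4 ≡ 4 (mod 78).

74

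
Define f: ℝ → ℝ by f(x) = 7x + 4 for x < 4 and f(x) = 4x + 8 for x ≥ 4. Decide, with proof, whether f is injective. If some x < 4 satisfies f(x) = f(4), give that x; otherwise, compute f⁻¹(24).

Both pieces are strictly increasing (slopes 7 and 4), so each is injective on its own interval.
The left piece maps (−∞, 4) onto (−∞, 32); the right piece maps [4, ∞) onto [24, ∞).
These images overlap. In particular f(4) = 24 (right piece), and solving 7x + 4 = 24 on the left piece gives x = 20/7 < 4.
So f(20/7) = f(4) with 20/7 ≠ 4, and f is not injective. This x = 20/7 is the requested value below 4.

20/7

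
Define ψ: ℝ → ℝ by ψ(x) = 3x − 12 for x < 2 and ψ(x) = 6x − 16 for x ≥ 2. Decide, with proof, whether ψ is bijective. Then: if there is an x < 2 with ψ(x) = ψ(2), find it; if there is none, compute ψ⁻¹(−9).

1

Both pieces are strictly increasing (slopes 3 and 6), so each is injective on its own interval.
The left piece maps (−∞, 2) onto (−∞, −6); the right piece maps [2, ∞) onto [−4, ∞).
The images leave a gap (−6 has no preimage), so ψ is not surjective, hence not bijective.
Because the two images are disjoint, no x < 2 has ψ(x) = ψ(2), so we compute ψ⁻¹(−9): −9 lies in (−∞, −6), so solve 3x − 12 = −9: x = (−9 + 12)/3 = 1.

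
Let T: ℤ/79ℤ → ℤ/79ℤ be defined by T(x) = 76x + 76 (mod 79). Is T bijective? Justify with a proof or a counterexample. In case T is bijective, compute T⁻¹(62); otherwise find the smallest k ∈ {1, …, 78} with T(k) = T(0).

By definition, T is injective if T(s) = T(t) implies s = t.
If T(s) = T(t), then 76s ≡ 76t (mod 79). Because gcd(76, 79) = 1, we may cancel 76 to get s ≡ t (mod 79).
We now compute 76⁻¹ mod 79 explicitly. Euclid's algorithm: 79 = 1·76 + 3, 76 = 25·3 + 1; back-substituting gives 1 = 26·76 − 25·79, so 76⁻¹ ≡ 26 (mod 79).
Then y ↦ 26(y − 76) is a two-sided inverse to T, so every y ∈ ℤ/79ℤ has a preimage.
Thus T is bijective.
Since T is bijective, we find T⁻¹(62): we need 76x ≡ 62 − 76 ≡ 65 (mod 79). Using 76⁻¹ = 26: x ≡ 26·65 = 1690 = 21·79 + 31, so x = 31.
Check: T(31) = 76·31 + 76 = 2432 = 30·79 + 62 ≡ 62 (mod 79).

31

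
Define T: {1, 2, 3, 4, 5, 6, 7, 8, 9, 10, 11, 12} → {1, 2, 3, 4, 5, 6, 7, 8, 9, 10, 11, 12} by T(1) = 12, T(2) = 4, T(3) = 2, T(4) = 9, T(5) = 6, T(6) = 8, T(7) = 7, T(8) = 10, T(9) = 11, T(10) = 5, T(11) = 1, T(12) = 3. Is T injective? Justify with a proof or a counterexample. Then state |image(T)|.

The values T(1), …, T(12) are 12, 4, 2, 9, 6, 8, 7, 10, 11, 5, 1, 3 — all distinct.
So T(u) = T(v) only when u = v, and T is injective.
The image of T is {1, 2, 3, 4, 5, 6, 7, 8, 9, 10, 11, 12}, which has 12 elements.

12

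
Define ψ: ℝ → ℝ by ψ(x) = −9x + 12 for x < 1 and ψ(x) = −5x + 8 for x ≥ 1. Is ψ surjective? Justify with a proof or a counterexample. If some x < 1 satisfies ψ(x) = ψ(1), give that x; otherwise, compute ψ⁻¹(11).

Both pieces are strictly decreasing (slopes −9 and −5), so each is injective on its own interval.
The left piece maps (−∞, 1) onto (3, ∞); the right piece maps [1, ∞) onto (−∞, 3].
These images together cover ℝ, so ψ is surjective.
Because the two images are disjoint, no x < 1 has ψ(x) = ψ(1), so we compute ψ⁻¹(11): 11 lies in (3, ∞), so solve −9x + 12 = 11: x = (11 − 12)/(−9) = 1/9.

1/9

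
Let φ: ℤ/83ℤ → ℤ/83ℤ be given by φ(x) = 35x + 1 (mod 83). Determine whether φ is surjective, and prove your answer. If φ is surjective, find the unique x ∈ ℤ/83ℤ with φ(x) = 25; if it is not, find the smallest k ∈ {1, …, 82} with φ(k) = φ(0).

Since gcd(35, 83) = 1, 35 is invertible modulo 83. Euclid's algorithm: 83 = 2·35 + 13, 35 = 2·13 + 9, 13 = 1·9 + 4, 9 = 2·4 + 1; back-substituting gives 1 = 19·35 − 8·83, so 35⁻¹ ≡ 19 (mod 83).
Then y ↦ 19(y − 1) is a two-sided inverse to φ, so every y ∈ ℤ/83ℤ has a preimage.
Hence φ is surjective.
Since φ is surjective, we find φ⁻¹(25): we need 35x ≡ 25 − 1 ≡ 24 (mod 83). Using 35⁻¹ = 19: x ≡ 19·24 = 456 = 5·83 + 41, so x = 41.
Check: φ(41) = 35·41 + 1 = 1436 = 17·83 + 25 ≡ 25 (mod 83).

41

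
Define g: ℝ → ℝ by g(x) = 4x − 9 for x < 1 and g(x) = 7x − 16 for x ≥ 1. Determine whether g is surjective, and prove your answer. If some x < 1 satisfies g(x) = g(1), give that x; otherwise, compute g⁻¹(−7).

0

Both pieces are strictly increasing (slopes 4 and 7), so each is injective on its own interval.
The left piece maps (−∞, 1) onto (−∞, −5); the right piece maps [1, ∞) onto [−9, ∞).
The union (−∞, −5) ∪ [−9, ∞) covers ℝ, so g is surjective.
For the follow-up: the images overlap, so an x < 1 with g(x) = g(1) exists. g(1) = −9; solving 4x − 9 = −9 for x < 1 gives x = (−9 + 9)/4 = 0.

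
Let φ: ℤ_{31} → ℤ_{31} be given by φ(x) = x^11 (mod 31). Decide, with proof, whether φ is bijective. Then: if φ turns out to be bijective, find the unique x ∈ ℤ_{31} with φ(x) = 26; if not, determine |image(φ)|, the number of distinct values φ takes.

Since 31 is prime, the nonzero elements of ℤ_{31} form a cyclic group of order 30.
As gcd(11, 30) = 1, raising to the 11th power is a bijection on this group: if s^11 ≡ t^11 then (st^{−1})^11 = 1, and the only element of order dividing gcd(11, 30) = 1 is 1, so s = t.
With φ(0) = 0 this makes φ injective on all of ℤ_{31}, hence bijective (finite equal-size domain and codomain). In particular φ is bijective.
Since φ is bijective, we find the preimage of 26. The inverse of x ↦ x^11 on (ℤ_{31})^× is x ↦ x^11, because 11·11 = 121 = 4·30 + 1 ≡ 1 (mod 30) and x^{30} = 1 for x ≠ 0 (Fermat). So φ⁻¹(26) = 26^11 mod 31.
Repeated squaring mod 31: 26^1 ≡ 26, 26^2 ≡ 26² = 676 ≡ 25, 26^4 ≡ 25² = 625 ≡ 5, 26^8 ≡ 5² = 25. Since 11 = 8 + 2 + 1, 26^11 ≡ 25·25·26: 25·25 = 625 ≡ 5, then 5·26 = 130 ≡ 6. So 26^11 ≡ 6 (mod 31).
Hence φ⁻¹(26) = 6.

6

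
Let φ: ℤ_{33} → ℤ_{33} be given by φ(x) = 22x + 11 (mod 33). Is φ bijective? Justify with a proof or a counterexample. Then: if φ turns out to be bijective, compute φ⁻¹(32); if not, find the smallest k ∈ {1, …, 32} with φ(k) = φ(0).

We have gcd(22, 33) = 11 > 1. Taking u = 0 and v = 3: φ(0) = 11 and φ(3) = 22·3 + 11 = 77 ≡ 11 (mod 33).
So φ(0) = φ(3) while 0 ≠ 3, thus φ is not injective, hence not bijective.
Since φ is not bijective, we find the least positive k with φ(k) = φ(0): this means 22k ≡ 0 (mod 33), i.e. 33 ∣ 22k. Since gcd(22, 33) = 11, dividing through by 11 this holds exactly when 3 ∣ 2k, and as gcd(2, 3) = 1, exactly when 3 ∣ k.
The smallest positive such k is 3.

3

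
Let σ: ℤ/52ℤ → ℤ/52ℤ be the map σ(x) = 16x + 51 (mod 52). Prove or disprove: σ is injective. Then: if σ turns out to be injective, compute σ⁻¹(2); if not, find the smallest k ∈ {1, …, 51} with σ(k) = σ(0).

13

We have gcd(16, 52) = 4 > 1. Taking u = 0 and v = 13: σ(0) = 51 and σ(13) = 16·13 + 51 = 259 ≡ 51 (mod 52).
So σ(0) = σ(13) while 0 ≠ 13, therefore σ is not injective.
Since σ is not injective, we find the least positive k with σ(k) = σ(0): this means 16k ≡ 0 (mod 52), i.e. 52 ∣ 16k. Since gcd(16, 52) = 4, dividing through by 4 this holds exactly when 13 ∣ 4k, and as gcd(4, 13) = 1, exactly when 13 ∣ k.
The smallest positive such k is 13.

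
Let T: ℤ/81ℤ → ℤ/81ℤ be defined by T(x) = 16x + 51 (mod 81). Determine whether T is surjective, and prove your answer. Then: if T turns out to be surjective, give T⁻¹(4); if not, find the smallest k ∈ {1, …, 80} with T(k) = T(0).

Since gcd(16, 81) = 1, 16 is invertible modulo 81. Euclid's algorithm: 81 = 5·16 + 1; back-substituting gives 1 = 76·16 − 15·81, so 16⁻¹ ≡ 76 (mod 81).
For any y ∈ ℤ/81ℤ, x = 76(y − 51) mod 81 satisfies T(x) = 16·76(y − 51) + 51 ≡ y (since 16·76 ≡ 1 mod 81). So every y has a preimage.
Thus T is surjective.
Since T is surjective, we find T⁻¹(4): we need 16x ≡ 4 − 51 ≡ 34 (mod 81). Using 16⁻¹ = 76: x ≡ 76·34 = 2584 = 31·81 + 73, so x = 73.
Check: T(73) = 16·73 + 51 = 1219 = 15·81 + 4 ≡ 4 (mod 81).

73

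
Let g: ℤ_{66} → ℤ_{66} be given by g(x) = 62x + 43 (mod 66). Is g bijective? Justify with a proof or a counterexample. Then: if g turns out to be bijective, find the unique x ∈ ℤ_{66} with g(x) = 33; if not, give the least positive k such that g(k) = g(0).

33

We have gcd(62, 66) = 2 > 1. Taking u = 0 and v = 33: g(0) = 43 and g(33) = 62·33 + 43 = 2089 ≡ 43 (mod 66).
So g(0) = g(33) while 0 ≠ 33, hence g is not injective, hence not bijective.
Since g is not bijective, we find the least positive k with g(k) = g(0): this means 62k ≡ 0 (mod 66), i.e. 66 ∣ 62k. Since gcd(62, 66) = 2, dividing through by 2 this holds exactly when 33 ∣ 31k, and as gcd(31, 33) = 1, exactly when 33 ∣ k.
The smallest positive such k is 33.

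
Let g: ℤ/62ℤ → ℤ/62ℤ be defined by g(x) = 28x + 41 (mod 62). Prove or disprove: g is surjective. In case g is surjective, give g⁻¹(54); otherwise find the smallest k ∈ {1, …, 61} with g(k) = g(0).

31

Since gcd(28, 62) = 2, we have 28x ≡ 0 (mod 2) for all x, so g(x) ≡ 1 (mod 2).
But 0 ≢ 1 (mod 2), so 0 ∈ ℤ/62ℤ has no preimage. Therefore g is not surjective.
Since g is not surjective, we find the least positive k with g(k) = g(0): this means 28k ≡ 0 (mod 62), i.e. 62 ∣ 28k. Since gcd(28, 62) = 2, dividing through by 2 this holds exactly when 31 ∣ 14k, and as gcd(14, 31) = 1, exactly when 31 ∣ k.
The smallest positive such k is 31.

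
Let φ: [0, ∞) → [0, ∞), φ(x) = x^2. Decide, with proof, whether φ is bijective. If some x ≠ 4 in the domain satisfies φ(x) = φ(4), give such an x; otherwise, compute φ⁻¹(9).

On [0, ∞), x ↦ x^2 is strictly increasing (injective) and for any y ∈ [0, ∞) the 2nd root y^{1/2} lies in [0, ∞) (surjective). So φ is bijective.
Since x ↦ x^2 is strictly increasing on [0, ∞), it is injective there, so no x ≠ 4 in the domain has φ(x) = φ(4). We therefore compute φ⁻¹(9) = 9^{1/2} = 3 (indeed 3^2 = 9).

3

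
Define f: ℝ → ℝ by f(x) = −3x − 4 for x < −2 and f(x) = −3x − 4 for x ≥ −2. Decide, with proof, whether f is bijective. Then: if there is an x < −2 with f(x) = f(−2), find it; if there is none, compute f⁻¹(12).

-16/3

Both pieces are strictly decreasing (slopes −3 and −3), so each is injective on its own interval.
The left piece maps (−∞, −2) onto (2, ∞); the right piece maps [−2, ∞) onto (−∞, 2].
Since 2 = 2, the images partition ℝ: f is injective and surjective, hence bijective.
Because the two images are disjoint, no x < −2 has f(x) = f(−2), so we compute f⁻¹(12): 12 lies in (2, ∞), so solve −3x − 4 = 12: x = (12 + 4)/(−3) = −16/3.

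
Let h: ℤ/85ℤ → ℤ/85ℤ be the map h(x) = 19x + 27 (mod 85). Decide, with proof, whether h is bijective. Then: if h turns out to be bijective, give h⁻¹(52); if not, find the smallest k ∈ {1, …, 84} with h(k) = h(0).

55

Suppose h(u) = h(v) in ℤ/85ℤ. Then 19u + 27 ≡ 19v + 27 (mod 85), so 19(u − v) ≡ 0 (mod 85).
Since gcd(19, 85) = 1, 19 is invertible modulo 85, therefore u − v ≡ 0 (mod 85), i.e. u = v.
We now compute 19⁻¹ mod 85 explicitly. Euclid's algorithm: 85 = 4·19 + 9, 19 = 2·9 + 1; back-substituting gives 1 = 9·19 − 2·85, so 19⁻¹ ≡ 9 (mod 85).
Then y ↦ 9(y − 27) is a two-sided inverse to h, so every y ∈ ℤ/85ℤ has a preimage.
Hence h is bijective.
Since h is bijective, we compute h⁻¹(52): solve 19x + 27 ≡ 52 (mod 85), i.e. 19x ≡ 25 (mod 85).
Multiplying by 19⁻¹ = 9 gives x ≡ 9·25 = 225 = 2·85 + 55 ≡ 55 (mod 85).
Check: h(55) = 19·55 + 27 = 1072 = 12·85 + 52 ≡ 52 (mod 85).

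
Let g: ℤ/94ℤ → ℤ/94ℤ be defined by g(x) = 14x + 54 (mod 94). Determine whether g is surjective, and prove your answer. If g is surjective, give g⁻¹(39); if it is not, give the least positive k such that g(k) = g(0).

Since gcd(14, 94) = 2, we have 14x ≡ 0 (mod 2) for all x, so g(x) ≡ 0 (mod 2).
But 1 ≢ 0 (mod 2), so 1 ∈ ℤ/94ℤ has no preimage. Thus g is not surjective.
Since g is not surjective, we find the least positive k with g(k) = g(0): this means 14k ≡ 0 (mod 94), i.e. 94 ∣ 14k. Since gcd(14, 94) = 2, dividing through by 2 this holds exactly when 47 ∣ 7k, and as gcd(7, 47) = 1, exactly when 47 ∣ k.
The smallest positive such k is 47.

47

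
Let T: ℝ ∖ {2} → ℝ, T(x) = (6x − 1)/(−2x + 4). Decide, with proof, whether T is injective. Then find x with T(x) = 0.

Suppose T(s) = T(t). Cross-multiplying: (6s − 1)(−2t + 4) = (6t − 1)(−2s + 4).
Expanding both sides and cancelling the symmetric terms leaves 22·(s − t) = 0. Since 22 ≠ 0, s = t. Thus T is injective.
Solving T(x) = 0: cross-multiplying gives 6x − 1 = 0(−2x + 4), which rearranges to 6x = 1, so x = 1/6.

1/6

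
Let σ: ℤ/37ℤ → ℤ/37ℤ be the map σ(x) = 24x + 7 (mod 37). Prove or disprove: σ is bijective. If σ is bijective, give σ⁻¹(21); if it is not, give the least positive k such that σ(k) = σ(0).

16

By definition, σ is injective if σ(x_1) = σ(x_2) implies x_1 = x_2.
If σ(x_1) = σ(x_2), then 24x_1 ≡ 24x_2 (mod 37). Because gcd(24, 37) = 1, we may cancel 24 to get x_1 ≡ x_2 (mod 37).
We now compute 24⁻¹ mod 37 explicitly. Euclid's algorithm: 37 = 1·24 + 13, 24 = 1·13 + 11, 13 = 1·11 + 2, 11 = 5·2 + 1; back-substituting gives 1 = 17·24 − 11·37, so 24⁻¹ ≡ 17 (mod 37).
Then y ↦ 17(y − 7) is a two-sided inverse to σ, so every y ∈ ℤ/37ℤ has a preimage.
Hence σ is bijective.
Since σ is bijective, we compute σ⁻¹(21): solve 24x + 7 ≡ 21 (mod 37), i.e. 24x ≡ 14 (mod 37).
Multiplying by 24⁻¹ = 17 gives x ≡ 17·14 = 238 = 6·37 + 16 ≡ 16 (mod 37).
Check: σ(16) = 24·16 + 7 = 391 = 10·37 + 21 ≡ 21 (mod 37).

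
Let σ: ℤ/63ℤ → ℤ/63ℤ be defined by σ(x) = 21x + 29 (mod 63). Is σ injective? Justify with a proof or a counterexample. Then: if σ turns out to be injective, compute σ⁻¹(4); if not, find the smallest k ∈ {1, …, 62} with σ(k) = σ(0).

We have gcd(21, 63) = 21 > 1. Taking s = 0 and t = 3: σ(0) = 29 and σ(3) = 21·3 + 29 = 92 ≡ 29 (mod 63).
So σ(0) = σ(3) while 0 ≠ 3, hence σ is not injective.
Since σ is not injective, we find the least positive k with σ(k) = σ(0): this means 21k ≡ 0 (mod 63), i.e. 63 ∣ 21k. Since gcd(21, 63) = 21, dividing through by 21 this holds exactly when 3 ∣ k.
The smallest positive such k is 3.

3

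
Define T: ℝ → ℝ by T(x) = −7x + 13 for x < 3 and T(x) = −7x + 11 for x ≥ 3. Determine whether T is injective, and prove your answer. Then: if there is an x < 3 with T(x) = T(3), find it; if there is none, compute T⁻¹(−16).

Both pieces are strictly decreasing (slopes −7 and −7), so each is injective on its own interval.
The left piece maps (−∞, 3) onto (−8, ∞); the right piece maps [3, ∞) onto (−∞, −10].
These images are disjoint, so no value is attained by both pieces. So T is injective.
Because the two images are disjoint, no x < 3 has T(x) = T(3), so we compute T⁻¹(−16): −16 lies in (−∞, −10], so solve −7x + 11 = −16: x = (−16 − 11)/(−7) = 27/7.

27/7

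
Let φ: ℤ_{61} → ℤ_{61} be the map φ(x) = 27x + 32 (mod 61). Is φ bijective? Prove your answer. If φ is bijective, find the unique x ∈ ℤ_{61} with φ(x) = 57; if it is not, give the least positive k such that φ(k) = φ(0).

19

By definition, φ is injective when φ(s) = φ(t) forces s = t.
Suppose φ(s) = φ(t) in ℤ_{61}. Then 27s + 32 ≡ 27t + 32 (mod 61), therefore 27(s − t) ≡ 0 (mod 61).
Since gcd(27, 61) = 1, 27 is invertible modulo 61, therefore s − t ≡ 0 (mod 61), i.e. s = t.
We now compute 27⁻¹ mod 61 explicitly. Euclid's algorithm: 61 = 2·27 + 7, 27 = 3·7 + 6, 7 = 1·6 + 1; back-substituting gives 1 = 52·27 − 23·61, so 27⁻¹ ≡ 52 (mod 61).
For any y ∈ ℤ_{61}, x = 52(y − 32) mod 61 satisfies φ(x) = 27·52(y − 32) + 32 ≡ y (since 27·52 ≡ 1 mod 61). So every y has a preimage.
Thus φ is bijective.
Since φ is bijective, we compute φ⁻¹(57): solve 27x + 32 ≡ 57 (mod 61), i.e. 27x ≡ 25 (mod 61).
Multiplying by 27⁻¹ = 52 gives x ≡ 52·25 = 1300 = 21·61 + 19 ≡ 19 (mod 61).
Check: φ(19) = 27·19 + 32 = 545 = 8·61 + 57 ≡ 57 (mod 61).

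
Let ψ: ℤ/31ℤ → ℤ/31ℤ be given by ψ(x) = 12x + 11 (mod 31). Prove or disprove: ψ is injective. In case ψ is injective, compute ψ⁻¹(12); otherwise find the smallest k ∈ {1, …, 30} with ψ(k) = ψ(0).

By definition, ψ is injective if ψ(s) = ψ(t) implies s = t.
If ψ(s) = ψ(t), then 12s ≡ 12t (mod 31). Because gcd(12, 31) = 1, we may cancel 12 to get s ≡ t (mod 31).
Therefore ψ is injective.
We now compute 12⁻¹ mod 31 explicitly. Euclid's algorithm: 31 = 2·12 + 7, 12 = 1·7 + 5, 7 = 1·5 + 2, 5 = 2·2 + 1; back-substituting gives 1 = 13·12 − 5·31, so 12⁻¹ ≡ 13 (mod 31).
Since ψ is injective, we compute ψ⁻¹(12): solve 12x + 11 ≡ 12 (mod 31), i.e. 12x ≡ 1 (mod 31).
Multiplying by 12⁻¹ = 13 gives x ≡ 13·1 = 13 ≡ 13 (mod 31).
Check: ψ(13) = 12·13 + 11 = 167 = 5·31 + 12 ≡ 12 (mod 31).

13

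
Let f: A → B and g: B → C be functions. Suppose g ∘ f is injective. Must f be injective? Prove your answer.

injective

Suppose f(x_1) = f(x_2). Applying g: (g ∘ f)(x_1) = (g ∘ f)(x_2). Since g ∘ f is injective, x_1 = x_2. Hence f is injective.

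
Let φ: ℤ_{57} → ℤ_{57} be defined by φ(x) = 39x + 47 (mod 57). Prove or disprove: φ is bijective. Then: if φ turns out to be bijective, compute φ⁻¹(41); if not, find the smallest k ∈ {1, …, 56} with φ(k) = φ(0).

Recall that φ is injective when φ(a) = φ(b) forces a = b.
We have gcd(39, 57) = 3 > 1. Taking a = 0 and b = 19: φ(0) = 47 and φ(19) = 39·19 + 47 = 788 ≡ 47 (mod 57).
So φ(0) = φ(19) while 0 ≠ 19, therefore φ is not injective, hence not bijective.
Since φ is not bijective, we find the least positive k with φ(k) = φ(0): this means 39k ≡ 0 (mod 57), i.e. 57 ∣ 39k. Since gcd(39, 57) = 3, dividing through by 3 this holds exactly when 19 ∣ 13k, and as gcd(13, 19) = 1, exactly when 19 ∣ k.
The smallest positive such k is 19.

19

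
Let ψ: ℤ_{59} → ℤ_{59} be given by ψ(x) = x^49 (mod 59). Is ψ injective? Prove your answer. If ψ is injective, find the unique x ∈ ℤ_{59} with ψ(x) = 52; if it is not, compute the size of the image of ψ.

44

Since 59 is prime, the nonzero elements of ℤ_{59} form a cyclic group of order 58.
As gcd(49, 58) = 1, raising to the 49th power is a bijection on this group: if a^49 ≡ b^49 then (ab^{−1})^49 = 1, and the only element of order dividing gcd(49, 58) = 1 is 1, so a = b.
With ψ(0) = 0 this makes ψ injective on all of ℤ_{59}, hence bijective (finite equal-size domain and codomain). In particular ψ is injective.
Since ψ is injective, we find the preimage of 52. The inverse of x ↦ x^49 on (ℤ_{59})^× is x ↦ x^45, because 49·45 = 2205 = 38·58 + 1 ≡ 1 (mod 58) and x^{58} = 1 for x ≠ 0 (Fermat). So ψ⁻¹(52) = 52^45 mod 59.
Repeated squaring mod 59: 52^1 ≡ 52, 52^2 ≡ 52² = 2704 ≡ 49, 52^4 ≡ 49² = 2401 ≡ 41, 52^8 ≡ 41² = 1681 ≡ 29, 52^16 ≡ 29² = 841 ≡ 15, 52^32 ≡ 15² = 225 ≡ 48. Since 45 = 32 + 8 + 4 + 1, 52^45 ≡ 48·29·41·52: 48·29 = 1392 ≡ 35, then 35·41 = 1435 ≡ 19, then 19·52 = 988 ≡ 44. So 52^45 ≡ 44 (mod 59).
Hence ψ⁻¹(52) = 44.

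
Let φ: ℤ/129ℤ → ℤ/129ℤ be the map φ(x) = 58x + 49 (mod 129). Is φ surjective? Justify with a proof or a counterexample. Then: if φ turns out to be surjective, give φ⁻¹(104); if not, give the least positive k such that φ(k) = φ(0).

Since gcd(58, 129) = 1, 58 is invertible modulo 129. Euclid's algorithm: 129 = 2·58 + 13, 58 = 4·13 + 6, 13 = 2·6 + 1; back-substituting gives 1 = 109·58 − 49·129, so 58⁻¹ ≡ 109 (mod 129).
For any y ∈ ℤ/129ℤ, x = 109(y − 49) mod 129 satisfies φ(x) = 58·109(y − 49) + 49 ≡ y (since 58·109 ≡ 1 mod 129). So every y has a preimage.
Hence φ is surjective.
Since φ is surjective, we find φ⁻¹(104): we need 58x ≡ 104 − 49 ≡ 55 (mod 129). Using 58⁻¹ = 109: x ≡ 109·55 = 5995 = 46·129 + 61, so x = 61.
Check: φ(61) = 58·61 + 49 = 3587 = 27·129 + 104 ≡ 104 (mod 129).

61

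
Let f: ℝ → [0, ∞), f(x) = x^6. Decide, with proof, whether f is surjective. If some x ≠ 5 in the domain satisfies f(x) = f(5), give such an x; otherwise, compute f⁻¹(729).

For any y ∈ [0, ∞), x = y^{1/6} ∈ ℝ satisfies x^6 = y, so f is surjective.
For the follow-up, such an x exists: taking x = −5 ∈ ℝ gives f(−5) = 15625 = f(5) with −5 ≠ 5.

-5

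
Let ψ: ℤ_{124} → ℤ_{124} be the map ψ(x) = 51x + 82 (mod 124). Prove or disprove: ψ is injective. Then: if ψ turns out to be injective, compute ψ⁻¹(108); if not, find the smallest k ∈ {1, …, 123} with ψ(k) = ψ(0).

Recall that ψ is injective when ψ(s) = ψ(t) forces s = t.
If ψ(s) = ψ(t), then 51s ≡ 51t (mod 124). Because gcd(51, 124) = 1, we may cancel 51 to get s ≡ t (mod 124).
Therefore ψ is injective.
We now compute 51⁻¹ mod 124 explicitly. Euclid's algorithm: 124 = 2·51 + 22, 51 = 2·22 + 7, 22 = 3·7 + 1; back-substituting gives 1 = 107·51 − 44·124, so 51⁻¹ ≡ 107 (mod 124).
Since ψ is injective, we find ψ⁻¹(108): we need 51x ≡ 108 − 82 ≡ 26 (mod 124). Using 51⁻¹ = 107: x ≡ 107·26 = 2782 = 22·124 + 54, so x = 54.
Check: ψ(54) = 51·54 + 82 = 2836 = 22·124 + 108 ≡ 108 (mod 124).

54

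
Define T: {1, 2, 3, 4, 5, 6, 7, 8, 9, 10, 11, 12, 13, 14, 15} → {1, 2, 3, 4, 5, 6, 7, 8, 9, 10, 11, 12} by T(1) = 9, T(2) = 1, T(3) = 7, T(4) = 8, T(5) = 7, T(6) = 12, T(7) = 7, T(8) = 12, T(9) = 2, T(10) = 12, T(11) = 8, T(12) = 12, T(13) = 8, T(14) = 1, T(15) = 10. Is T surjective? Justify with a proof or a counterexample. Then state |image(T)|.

7

No element maps to 3, so T is not surjective.
The image of T is {1, 2, 7, 8, 9, 10, 12}, which has 7 elements.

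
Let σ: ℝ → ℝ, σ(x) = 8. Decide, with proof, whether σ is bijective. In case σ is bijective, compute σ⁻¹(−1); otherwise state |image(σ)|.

σ(0) = 8 = σ(1) with 0 ≠ 1, so σ is not injective, hence not bijective.
Since σ is not bijective, we state |image(σ)|: the image of σ is {8}, which has 1 element.

1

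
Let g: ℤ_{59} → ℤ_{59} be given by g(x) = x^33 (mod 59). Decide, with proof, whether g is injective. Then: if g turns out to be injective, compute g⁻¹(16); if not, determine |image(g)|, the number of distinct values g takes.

57

Since 59 is prime, the nonzero elements of ℤ_{59} form a cyclic group of order 58.
As gcd(33, 58) = 1, raising to the 33rd power is a bijection on this group: if a^33 ≡ b^33 then (ab^{−1})^33 = 1, and the only element of order dividing gcd(33, 58) = 1 is 1, so a = b.
With g(0) = 0 this makes g injective on all of ℤ_{59}, hence bijective (finite equal-size domain and codomain). In particular g is injective.
Since g is injective, we find the preimage of 16. The inverse of x ↦ x^33 on (ℤ_{59})^× is x ↦ x^51, because 33·51 = 1683 = 29·58 + 1 ≡ 1 (mod 58) and x^{58} = 1 for x ≠ 0 (Fermat). So g⁻¹(16) = 16^51 mod 59.
Repeated squaring mod 59: 16^1 ≡ 16, 16^2 ≡ 16² = 256 ≡ 20, 16^4 ≡ 20² = 400 ≡ 46, 16^8 ≡ 46² = 2116 ≡ 51, 16^16 ≡ 51² = 2601 ≡ 5, 16^32 ≡ 5² = 25. Since 51 = 32 + 16 + 2 + 1, 16^51 ≡ 25·5·20·16: 25·5 = 125 ≡ 7, then 7·20 = 140 ≡ 22, then 22·16 = 352 ≡ 57. So 16^51 ≡ 57 (mod 59).
Hence g⁻¹(16) = 57.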